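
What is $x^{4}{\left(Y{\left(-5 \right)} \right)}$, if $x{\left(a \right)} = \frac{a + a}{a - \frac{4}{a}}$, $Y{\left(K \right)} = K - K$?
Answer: $0$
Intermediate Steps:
$Y{\left(K \right)} = 0$
$x{\left(a \right)} = \frac{2 a}{a - \frac{4}{a}}$
$x^{4}{\left(Y{\left(-5 \right)} \right)} = \left(\frac{2 \cdot 0^{2}}{-4 + 0^{2}}\right)^{4} = \left(2 \cdot 0 \frac{1}{-4 + 0}\right)^{4} = \left(2 \cdot 0 \frac{1}{-4}\right)^{4} = \left(2 \cdot 0 \left(- \frac{1}{4}\right)\right)^{4} = 0^{4} = 0$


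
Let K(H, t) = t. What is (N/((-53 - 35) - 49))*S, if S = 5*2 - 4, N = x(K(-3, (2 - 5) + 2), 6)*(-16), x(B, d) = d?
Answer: 576/137 ≈ 4.2044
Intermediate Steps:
N = -96 (N = 6*(-16) = -96)
S = 6 (S = 10 - 4 = 6)
(N/((-53 - 35) - 49))*S = -96/((-53 - 35) - 49)*6 = -96/(-88 - 49)*6 = -96/(-137)*6 = -96*(-1/137)*6 = (96/137)*6 = 576/137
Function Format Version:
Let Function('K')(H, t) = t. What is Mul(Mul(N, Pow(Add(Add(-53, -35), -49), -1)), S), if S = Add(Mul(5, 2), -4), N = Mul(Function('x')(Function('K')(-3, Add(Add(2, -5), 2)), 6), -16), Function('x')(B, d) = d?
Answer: Rational(576, 137) ≈ 4.2044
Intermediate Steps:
N = -96 (N = Mul(6, -16) = -96)
S = 6 (S = Add(10, -4) = 6)
Mul(Mul(N, Pow(Add(Add(-53, -35), -49), -1)), S) = Mul(Mul(-96, Pow(Add(Add(-53, -35), -49), -1)), 6) = Mul(Mul(-96, Pow(Add(-88, -49), -1)), 6) = Mul(Mul(-96, Pow(-137, -1)), 6) = Mul(Mul(-96, Rational(-1, 137)), 6) = Mul(Rational(96, 137), 6) = Rational(576, 137)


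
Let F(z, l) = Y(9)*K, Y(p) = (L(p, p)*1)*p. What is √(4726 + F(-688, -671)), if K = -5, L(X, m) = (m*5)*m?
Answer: I*√13499 ≈ 116.19*I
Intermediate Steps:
L(X, m) = 5*m² (L(X, m) = (5*m)*m = 5*m²)
Y(p) = 5*p³ (Y(p) = ((5*p²)*1)*p = (5*p²)*p = 5*p³)
F(z, l) = -18225 (F(z, l) = (5*9³)*(-5) = (5*729)*(-5) = 3645*(-5) = -18225)
√(4726 + F(-688, -671)) = √(4726 - 18225) = √(-13499) = I*√13499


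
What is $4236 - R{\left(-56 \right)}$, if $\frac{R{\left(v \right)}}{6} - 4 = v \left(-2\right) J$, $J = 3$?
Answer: $2196$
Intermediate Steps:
$R{\left(v \right)} = 24 - 36 v$ ($R{\left(v \right)} = 24 + 6 v \left(-2\right) 3 = 24 + 6 - 2 v 3 = 24 + 6 \left(- 6 v\right) = 24 - 36 v$)
$4236 - R{\left(-56 \right)} = 4236 - \left(24 - -2016\right) = 4236 - \left(24 + 2016\right) = 4236 - 2040 = 2196$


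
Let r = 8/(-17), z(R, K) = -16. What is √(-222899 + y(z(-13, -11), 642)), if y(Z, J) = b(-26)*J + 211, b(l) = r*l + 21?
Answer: I*√58190422/17 ≈ 448.72*I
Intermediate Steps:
r = -8/17 (r = 8*(-1/17) = -8/17 ≈ -0.47059)
b(l) = 21 - 8*l/17 (b(l) = -8*l/17 + 21 = 21 - 8*l/17)
y(Z, J) = 211 + 565*J/17 (y(Z, J) = (21 - 8/17*(-26))*J + 211 = (21 + 208/17)*J + 211 = 565*J/17 + 211 = 211 + 565*J/17)
√(-222899 + y(z(-13, -11), 642)) = √(-222899 + (211 + (565/17)*642)) = √(-222899 + (211 + 362730/17)) = √(-222899 + 366317/17) = √(-3422966/17) = I*√58190422/17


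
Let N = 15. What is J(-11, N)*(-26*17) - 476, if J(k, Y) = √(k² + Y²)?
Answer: -476 - 442*√346 ≈ -8697.7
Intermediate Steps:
J(k, Y) = √(Y² + k²)
J(-11, N)*(-26*17) - 476 = √(15² + (-11)²)*(-26*17) - 476 = √(225 + 121)*(-442) - 476 = √346*(-442) - 476 = -442*√346 - 476 = -476 - 442*√346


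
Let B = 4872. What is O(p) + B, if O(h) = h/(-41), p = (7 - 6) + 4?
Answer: 199747/41 ≈ 4871.9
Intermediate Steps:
p = 5 (p = 1 + 4 = 5)
O(h) = -h/41 (O(h) = h*(-1/41) = -h/41)
O(p) + B = -1/41*5 + 4872 = -5/41 + 4872 = 199747/41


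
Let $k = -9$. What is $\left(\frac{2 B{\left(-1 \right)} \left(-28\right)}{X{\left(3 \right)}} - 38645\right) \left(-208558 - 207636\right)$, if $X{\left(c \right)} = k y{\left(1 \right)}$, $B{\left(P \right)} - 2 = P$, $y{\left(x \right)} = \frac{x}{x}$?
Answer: $\frac{144731047306}{9} \approx 1.6081 \cdot 10^{10}$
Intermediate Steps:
$y{\left(x \right)} = 1$
$B{\left(P \right)} = 2 + P$
$X{\left(c \right)} = -9$ ($X{\left(c \right)} = \left(-9\right) 1 = -9$)
$\left(\frac{2 B{\left(-1 \right)} \left(-28\right)}{X{\left(3 \right)}} - 38645\right) \left(-208558 - 207636\right) = \left(\frac{2 \left(2 - 1\right) \left(-28\right)}{-9} - 38645\right) \left(-208558 - 207636\right) = \left(2 \cdot 1 \left(-28\right) \left(- \frac{1}{9}\right) - 38645\right) \left(-416194\right) = \left(2 \left(-28\right) \left(- \frac{1}{9}\right) - 38645\right) \left(-416194\right) = \left(\left(-56\right) \left(- \frac{1}{9}\right) - 38645\right) \left(-416194\right) = \left(\frac{56}{9} - 38645\right) \left(-416194\right) = \left(- \frac{347749}{9}\right) \left(-416194\right) = \frac{144731047306}{9}$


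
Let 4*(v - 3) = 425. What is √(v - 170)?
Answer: 9*I*√3/2 ≈ 7.7942*I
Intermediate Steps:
v = 437/4 (v = 3 + (¼)*425 = 3 + 425/4 = 437/4 ≈ 109.25)
√(v - 170) = √(437/4 - 170) = √(-243/4) = 9*I*√3/2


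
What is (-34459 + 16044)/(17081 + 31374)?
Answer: -3683/9691 ≈ -0.38004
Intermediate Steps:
(-34459 + 16044)/(17081 + 31374) = -18415/48455 = -18415*1/48455 = -3683/9691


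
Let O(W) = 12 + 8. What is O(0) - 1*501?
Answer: -481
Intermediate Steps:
O(W) = 20
O(0) - 1*501 = 20 - 1*501 = 20 - 501 = -481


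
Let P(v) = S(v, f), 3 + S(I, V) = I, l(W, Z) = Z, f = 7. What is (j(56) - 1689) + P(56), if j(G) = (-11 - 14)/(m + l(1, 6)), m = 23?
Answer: -47469/29 ≈ -1636.9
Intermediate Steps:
S(I, V) = -3 + I
j(G) = -25/29 (j(G) = (-11 - 14)/(23 + 6) = -25/29)
P(v) = -3 + v
(j(56) - 1689) + P(56) = (-25/29 - 1689) + (-3 + 56) = -49006/29 + 53 = -47469/29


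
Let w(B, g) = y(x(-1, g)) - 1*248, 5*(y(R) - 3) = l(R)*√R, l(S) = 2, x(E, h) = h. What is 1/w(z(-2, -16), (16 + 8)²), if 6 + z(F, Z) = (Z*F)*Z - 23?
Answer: -5/1177 ≈ -0.0042481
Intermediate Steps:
z(F, Z) = -29 + F*Z² (z(F, Z) = -6 + ((Z*F)*Z - 23) = -6 + ((F*Z)*Z - 23) = -6 + (F*Z² - 23) = -6 + (-23 + F*Z²) = -29 + F*Z²)
y(R) = 3 + 2*√R/5 (y(R) = 3 + (2*√R)/5 = 3 + 2*√R/5)
w(B, g) = -245 + 2*√g/5 (w(B, g) = (3 + 2*√g/5) - 1*248 = (3 + 2*√g/5) - 248 = -245 + 2*√g/5)
1/w(z(-2, -16), (16 + 8)²) = 1/(-245 + 2*√((16 + 8)²)/5) = 1/(-245 + 2*√(24²)/5) = 1/(-245 + 2*√576/5) = 1/(-245 + (⅖)*24) = 1/(-245 + 48/5) = 1/(-1177/5) = -5/1177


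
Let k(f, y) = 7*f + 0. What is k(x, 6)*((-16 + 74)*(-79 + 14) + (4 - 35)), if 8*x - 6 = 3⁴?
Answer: -2314809/8 ≈ -2.8935e+5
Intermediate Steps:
x = 87/8 (x = ¾ + (⅛)*3⁴ = ¾ + (⅛)*81 = ¾ + 81/8 = 87/8 ≈ 10.875)
k(f, y) = 7*f
k(x, 6)*((-16 + 74)*(-79 + 14) + (4 - 35)) = (7*(87/8))*((-16 + 74)*(-79 + 14) + (4 - 35)) = 609*(58*(-65) - 31)/8 = 609*(-3770 - 31)/8 = (609/8)*(-3801) = -2314809/8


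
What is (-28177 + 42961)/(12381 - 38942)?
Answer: -14784/26561 ≈ -0.55661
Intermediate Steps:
(-28177 + 42961)/(12381 - 38942) = 14784/(-26561) = 14784*(-1/26561) = -14784/26561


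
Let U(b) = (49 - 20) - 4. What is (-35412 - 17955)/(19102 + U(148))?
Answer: -53367/19127 ≈ -2.7901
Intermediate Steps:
U(b) = 25 (U(b) = 29 - 4 = 25)
(-35412 - 17955)/(19102 + U(148)) = (-35412 - 17955)/(19102 + 25) = -53367/19127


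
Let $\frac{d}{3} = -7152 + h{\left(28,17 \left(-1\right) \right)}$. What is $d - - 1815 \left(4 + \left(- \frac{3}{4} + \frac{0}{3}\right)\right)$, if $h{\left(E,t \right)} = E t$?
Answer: $- \frac{67941}{4} \approx -16985.0$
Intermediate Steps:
$d = -22884$ ($d = 3 \left(-7152 + 28 \cdot 17 \left(-1\right)\right) = 3 \left(-7152 + 28 \left(-17\right)\right) = 3 \left(-7152 - 476\right) = 3 \left(-7628\right) = -22884$)
$d - - 1815 \left(4 + \left(- \frac{3}{4} + \frac{0}{3}\right)\right) = -22884 - - 1815 \left(4 + \left(- \frac{3}{4} + \frac{0}{3}\right)\right) = -22884 - - 1815 \left(4 + \left(\left(-3\right) \frac{1}{4} + 0 \cdot \frac{1}{3}\right)\right) = -22884 - - 1815 \left(4 + \left(- \frac{3}{4} + 0\right)\right) = -22884 - - 1815 \left(4 - \frac{3}{4}\right) = -22884 - \left(-1815\right) \frac{13}{4} = -22884 - - \frac{23595}{4} = -22884 + \frac{23595}{4} = - \frac{67941}{4}$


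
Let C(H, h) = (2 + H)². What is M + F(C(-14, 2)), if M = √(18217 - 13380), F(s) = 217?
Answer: 217 + √4837 ≈ 286.55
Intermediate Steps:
M = √4837 ≈ 69.549
M + F(C(-14, 2)) = √4837 + 217 = 217 + √4837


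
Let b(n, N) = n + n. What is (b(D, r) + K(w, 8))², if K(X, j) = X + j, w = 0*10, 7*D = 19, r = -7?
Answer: 8836/49 ≈ 180.33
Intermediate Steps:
D = 19/7 (D = (⅐)*19 = 19/7 ≈ 2.7143)
w = 0
b(n, N) = 2*n
(b(D, r) + K(w, 8))² = (2*(19/7) + (0 + 8))² = (38/7 + 8)² = (94/7)² = 8836/49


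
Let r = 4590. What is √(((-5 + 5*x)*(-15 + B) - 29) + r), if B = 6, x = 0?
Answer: 7*√94 ≈ 67.868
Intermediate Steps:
√(((-5 + 5*x)*(-15 + B) - 29) + r) = √(((-5 + 5*0)*(-15 + 6) - 29) + 4590) = √(((-5 + 0)*(-9) - 29) + 4590) = √((-5*(-9) - 29) + 4590) = √((45 - 29) + 4590) = √(16 + 4590) = √4606 = 7*√94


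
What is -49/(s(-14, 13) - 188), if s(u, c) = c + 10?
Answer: 49/165 ≈ 0.29697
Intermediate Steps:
s(u, c) = 10 + c
-49/(s(-14, 13) - 188) = -49/((10 + 13) - 188) = -49/(23 - 188) = -49/(-165) = -1/165*(-49) = 49/165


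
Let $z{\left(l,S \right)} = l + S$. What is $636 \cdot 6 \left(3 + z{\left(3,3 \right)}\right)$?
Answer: $34344$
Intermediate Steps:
$z{\left(l,S \right)} = S + l$
$636 \cdot 6 \left(3 + z{\left(3,3 \right)}\right) = 636 \cdot 6 \left(3 + \left(3 + 3\right)\right) = 636 \cdot 6 \left(3 + 6\right) = 636 \cdot 6 \cdot 9 = 636 \cdot 54 = 34344$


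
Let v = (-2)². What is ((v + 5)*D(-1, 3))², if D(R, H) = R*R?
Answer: 81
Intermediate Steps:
D(R, H) = R²
v = 4
((v + 5)*D(-1, 3))² = ((4 + 5)*(-1)²)² = (9*1)² = 9² = 81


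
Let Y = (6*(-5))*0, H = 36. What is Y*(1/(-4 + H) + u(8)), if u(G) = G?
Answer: 0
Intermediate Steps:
Y = 0 (Y = -30*0 = 0)
Y*(1/(-4 + H) + u(8)) = 0*(1/(-4 + 36) + 8) = 0*(1/32 + 8) = 0*(257/32) = 0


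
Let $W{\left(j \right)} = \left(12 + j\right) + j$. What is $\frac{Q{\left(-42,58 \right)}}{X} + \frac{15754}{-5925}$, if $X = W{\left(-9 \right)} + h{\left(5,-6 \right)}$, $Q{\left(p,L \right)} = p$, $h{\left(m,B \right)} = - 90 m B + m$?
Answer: $- \frac{42768896}{15991575} \approx -2.6745$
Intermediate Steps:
$h{\left(m,B \right)} = m - 90 B m$ ($h{\left(m,B \right)} = - 90 B m + m = m - 90 B m$)
$W{\left(j \right)} = 12 + 2 j$
$X = 2699$ ($X = \left(12 + 2 \left(-9\right)\right) + 5 \left(1 - -540\right) = \left(12 - 18\right) + 5 \left(1 + 540\right) = -6 + 5 \cdot 541 = -6 + 2705 = 2699$)
$\frac{Q{\left(-42,58 \right)}}{X} + \frac{15754}{-5925} = - \frac{42}{2699} + \frac{15754}{-5925} = \left(-42\right) \frac{1}{2699} + 15754 \left(- \frac{1}{5925}\right) = - \frac{42}{2699} - \frac{15754}{5925} = - \frac{42768896}{15991575}$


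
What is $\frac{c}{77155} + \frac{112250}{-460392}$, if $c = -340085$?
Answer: $- \frac{16523306207}{3552154476} \approx -4.6516$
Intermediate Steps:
$\frac{c}{77155} + \frac{112250}{-460392} = - \frac{340085}{77155} + \frac{112250}{-460392} = \left(-340085\right) \frac{1}{77155} + 112250 \left(- \frac{1}{460392}\right) = - \frac{68017}{15431} - \frac{56125}{230196} = - \frac{16523306207}{3552154476}$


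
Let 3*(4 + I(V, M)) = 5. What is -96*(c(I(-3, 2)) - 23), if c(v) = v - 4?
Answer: 2816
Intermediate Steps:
I(V, M) = -7/3 (I(V, M) = -4 + (⅓)*5 = -4 + 5/3 = -7/3)
c(v) = -4 + v
-96*(c(I(-3, 2)) - 23) = -96*((-4 - 7/3) - 23) = -96*(-19/3 - 23) = -96*(-88/3) = 2816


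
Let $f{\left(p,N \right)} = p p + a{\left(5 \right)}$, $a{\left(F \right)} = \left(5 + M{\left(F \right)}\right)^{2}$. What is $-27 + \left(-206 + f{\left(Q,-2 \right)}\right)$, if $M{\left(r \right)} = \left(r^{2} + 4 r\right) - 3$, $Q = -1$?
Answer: $1977$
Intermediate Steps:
$M{\left(r \right)} = -3 + r^{2} + 4 r$
$a{\left(F \right)} = \left(2 + F^{2} + 4 F\right)^{2}$ ($a{\left(F \right)} = \left(5 + \left(-3 + F^{2} + 4 F\right)\right)^{2} = \left(2 + F^{2} + 4 F\right)^{2}$)
$f{\left(p,N \right)} = 2209 + p^{2}$ ($f{\left(p,N \right)} = p p + \left(2 + 5^{2} + 4 \cdot 5\right)^{2} = p^{2} + \left(2 + 25 + 20\right)^{2} = p^{2} + 47^{2} = p^{2} + 2209 = 2209 + p^{2}$)
$-27 + \left(-206 + f{\left(Q,-2 \right)}\right) = -27 + \left(-206 + \left(2209 + \left(-1\right)^{2}\right)\right) = -27 + \left(-206 + \left(2209 + 1\right)\right) = -27 + \left(-206 + 2210\right) = -27 + 2004 = 1977$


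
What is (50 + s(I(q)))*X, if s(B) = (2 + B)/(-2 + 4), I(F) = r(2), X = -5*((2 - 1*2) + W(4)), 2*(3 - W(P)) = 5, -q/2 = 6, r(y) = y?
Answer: -130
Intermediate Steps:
q = -12 (q = -2*6 = -12)
W(P) = ½ (W(P) = 3 - ½*5 = 3 - 5/2 = ½)
X = -5/2 (X = -5*((2 - 1*2) + ½) = -5*((2 - 2) + ½) = -5*(0 + ½) = -5*½ = -5/2 ≈ -2.5000)
I(F) = 2
s(B) = 1 + B/2 (s(B) = (2 + B)/2 = (2 + B)*(½) = 1 + B/2)
(50 + s(I(q)))*X = (50 + (1 + (½)*2))*(-5/2) = (50 + (1 + 1))*(-5/2) = (50 + 2)*(-5/2) = 52*(-5/2) = -130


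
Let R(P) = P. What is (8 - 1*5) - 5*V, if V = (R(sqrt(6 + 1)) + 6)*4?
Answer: -117 - 20*sqrt(7) ≈ -169.92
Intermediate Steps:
V = 24 + 4*sqrt(7) (V = (sqrt(6 + 1) + 6)*4 = (sqrt(7) + 6)*4 = (6 + sqrt(7))*4 = 24 + 4*sqrt(7) ≈ 34.583)
(8 - 1*5) - 5*V = (8 - 1*5) - 5*(24 + 4*sqrt(7)) = (8 - 5) + (-120 - 20*sqrt(7)) = 3 + (-120 - 20*sqrt(7)) = -117 - 20*sqrt(7)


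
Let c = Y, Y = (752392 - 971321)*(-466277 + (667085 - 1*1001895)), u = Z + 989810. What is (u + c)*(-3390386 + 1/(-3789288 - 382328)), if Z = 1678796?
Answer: -2480521845537655558328333/4171616 ≈ -5.9462e+17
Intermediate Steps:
u = 2668606 (u = 1678796 + 989810 = 2668606)
Y = 175381175823 (Y = -218929*(-466277 + (667085 - 1001895)) = -218929*(-466277 - 334810) = -218929*(-801087) = 175381175823)
c = 175381175823
(u + c)*(-3390386 + 1/(-3789288 - 382328)) = (2668606 + 175381175823)*(-3390386 + 1/(-3789288 - 382328)) = 175383844429*(-3390386 + 1/(-4171616)) = 175383844429*(-3390386 - 1/4171616) = 175383844429*(-14143388483777/4171616) = -2480521845537655558328333/4171616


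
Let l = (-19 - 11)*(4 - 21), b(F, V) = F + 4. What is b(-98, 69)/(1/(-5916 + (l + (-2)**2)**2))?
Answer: -24278320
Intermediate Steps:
b(F, V) = 4 + F
l = 510 (l = -30*(-17) = 510)
b(-98, 69)/(1/(-5916 + (l + (-2)**2)**2)) = (4 - 98)/(1/(-5916 + (510 + (-2)**2)**2)) = -(-556104 + 94*(510 + 4)**2) = -94/(1/(-5916 + 514**2)) = -94/(1/(-5916 + 264196)) = -94/(1/258280) = -94/1/258280 = -94*258280 = -24278320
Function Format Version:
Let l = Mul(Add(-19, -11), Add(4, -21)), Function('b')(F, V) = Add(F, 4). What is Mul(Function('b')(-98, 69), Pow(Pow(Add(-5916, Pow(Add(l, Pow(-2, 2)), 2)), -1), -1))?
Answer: -24278320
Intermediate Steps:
Function('b')(F, V) = Add(4, F)
l = 510 (l = Mul(-30, -17) = 510)
Mul(Function('b')(-98, 69), Pow(Pow(Add(-5916, Pow(Add(l, Pow(-2, 2)), 2)), -1), -1)) = Mul(Add(4, -98), Pow(Pow(Add(-5916, Pow(Add(510, Pow(-2, 2)), 2)), -1), -1)) = Mul(-94, Pow(Pow(Add(-5916, Pow(Add(510, 4), 2)), -1), -1)) = Mul(-94, Pow(Pow(Add(-5916, Pow(514, 2)), -1), -1)) = Mul(-94, Pow(Pow(Add(-5916, 264196), -1), -1)) = Mul(-94, Pow(Pow(258280, -1), -1)) = Mul(-94, Pow(Rational(1, 258280), -1)) = Mul(-94, 258280) = -24278320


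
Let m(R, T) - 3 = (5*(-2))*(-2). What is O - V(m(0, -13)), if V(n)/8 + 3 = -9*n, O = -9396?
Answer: -7716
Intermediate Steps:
m(R, T) = 23 (m(R, T) = 3 + (5*(-2))*(-2) = 3 - 10*(-2) = 3 + 20 = 23)
V(n) = -24 - 72*n (V(n) = -24 + 8*(-9*n) = -24 - 72*n)
O - V(m(0, -13)) = -9396 - (-24 - 72*23) = -9396 - (-24 - 1656) = -9396 - 1*(-1680) = -9396 + 1680 = -7716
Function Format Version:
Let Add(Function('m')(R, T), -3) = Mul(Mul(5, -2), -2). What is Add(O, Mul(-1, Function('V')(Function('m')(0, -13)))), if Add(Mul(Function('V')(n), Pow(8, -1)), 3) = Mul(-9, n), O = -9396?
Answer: -7716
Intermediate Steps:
Function('m')(R, T) = 23 (Function('m')(R, T) = Add(3, Mul(Mul(5, -2), -2)) = Add(3, Mul(-10, -2)) = Add(3, 20) = 23)
Function('V')(n) = Add(-24, Mul(-72, n)) (Function('V')(n) = Add(-24, Mul(8, Mul(-9, n))) = Add(-24, Mul(-72, n)))
Add(O, Mul(-1, Function('V')(Function('m')(0, -13)))) = Add(-9396, Mul(-1, Add(-24, Mul(-72, 23)))) = Add(-9396, Mul(-1, Add(-24, -1656))) = Add(-9396, Mul(-1, -1680)) = Add(-9396, 1680) = -7716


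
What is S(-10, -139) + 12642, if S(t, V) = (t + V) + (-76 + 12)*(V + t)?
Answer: 22029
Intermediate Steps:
S(t, V) = -63*V - 63*t (S(t, V) = (V + t) - 64*(V + t) = (V + t) + (-64*V - 64*t) = -63*V - 63*t)
S(-10, -139) + 12642 = (-63*(-139) - 63*(-10)) + 12642 = (8757 + 630) + 12642 = 9387 + 12642 = 22029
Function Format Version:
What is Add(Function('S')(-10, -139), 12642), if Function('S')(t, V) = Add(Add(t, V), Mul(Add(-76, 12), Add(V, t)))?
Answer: 22029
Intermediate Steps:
Function('S')(t, V) = Add(Mul(-63, V), Mul(-63, t)) (Function('S')(t, V) = Add(Add(V, t), Mul(-64, Add(V, t))) = Add(Add(V, t), Add(Mul(-64, V), Mul(-64, t))) = Add(Mul(-63, V), Mul(-63, t)))
Add(Function('S')(-10, -139), 12642) = Add(Add(Mul(-63, -139), Mul(-63, -10)), 12642) = Add(Add(8757, 630), 12642) = Add(9387, 12642) = 22029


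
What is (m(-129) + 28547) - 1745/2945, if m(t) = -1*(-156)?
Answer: 16905718/589 ≈ 28702.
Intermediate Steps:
m(t) = 156
(m(-129) + 28547) - 1745/2945 = (156 + 28547) - 1745/2945 = 28703 - 1745*1/2945 = 28703 - 349/589 = 16905718/589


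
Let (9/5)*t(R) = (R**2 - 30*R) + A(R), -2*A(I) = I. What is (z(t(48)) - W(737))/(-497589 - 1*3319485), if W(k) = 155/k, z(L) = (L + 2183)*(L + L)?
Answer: -16403555005/25318651842 ≈ -0.64788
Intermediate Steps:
A(I) = -I/2
t(R) = -305*R/18 + 5*R**2/9 (t(R) = 5*((R**2 - 30*R) - R/2)/9 = 5*(R**2 - 61*R/2)/9 = -305*R/18 + 5*R**2/9)
z(L) = 2*L*(2183 + L) (z(L) = (2183 + L)*(2*L) = 2*L*(2183 + L))
(z(t(48)) - W(737))/(-497589 - 1*3319485) = (2*((5/18)*48*(-61 + 2*48))*(2183 + (5/18)*48*(-61 + 2*48)) - 155/737)/(-497589 - 1*3319485) = (2*((5/18)*48*(-61 + 96))*(2183 + (5/18)*48*(-61 + 96)) - 155/737)/(-497589 - 3319485) = (2*((5/18)*48*35)*(2183 + (5/18)*48*35) - 1*155/737)/(-3817074) = (2*(1400/3)*(2183 + 1400/3) - 155/737)*(-1/3817074) = (2*(1400/3)*(7949/3) - 155/737)*(-1/3817074) = (22257200/9 - 155/737)*(-1/3817074) = (16403555005/6633)*(-1/3817074) = -16403555005/25318651842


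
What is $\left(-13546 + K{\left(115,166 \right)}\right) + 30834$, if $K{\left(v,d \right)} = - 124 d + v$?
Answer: $-3181$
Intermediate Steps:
$K{\left(v,d \right)} = v - 124 d$
$\left(-13546 + K{\left(115,166 \right)}\right) + 30834 = \left(-13546 + \left(115 - 20584\right)\right) + 30834 = \left(-13546 - 20469\right) + 30834 = -34015 + 30834 = -3181$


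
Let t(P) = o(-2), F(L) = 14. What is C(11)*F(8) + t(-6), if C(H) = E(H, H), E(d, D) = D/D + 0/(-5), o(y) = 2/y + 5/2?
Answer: 31/2 ≈ 15.500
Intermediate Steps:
o(y) = 5/2 + 2/y (o(y) = 2/y + 5*(½) = 2/y + 5/2 = 5/2 + 2/y)
E(d, D) = 1 (E(d, D) = 1 + 0*(-⅕) = 1 + 0 = 1)
C(H) = 1
t(P) = 3/2 (t(P) = 5/2 + 2/(-2) = 5/2 + 2*(-½) = 5/2 - 1 = 3/2)
C(11)*F(8) + t(-6) = 1*14 + 3/2 = 14 + 3/2 = 31/2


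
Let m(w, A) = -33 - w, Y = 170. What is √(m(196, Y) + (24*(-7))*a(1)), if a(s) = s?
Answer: I*√397 ≈ 19.925*I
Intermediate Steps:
√(m(196, Y) + (24*(-7))*a(1)) = √((-33 - 1*196) + (24*(-7))*1) = √((-33 - 196) - 168*1) = √(-229 - 168) = √(-397) = I*√397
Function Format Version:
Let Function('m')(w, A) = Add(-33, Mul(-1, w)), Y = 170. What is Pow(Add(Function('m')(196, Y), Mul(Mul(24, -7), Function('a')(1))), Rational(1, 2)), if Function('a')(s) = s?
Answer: Mul(I, Pow(397, Rational(1, 2))) ≈ Mul(19.925, I)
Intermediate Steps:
Pow(Add(Function('m')(196, Y), Mul(Mul(24, -7), Function('a')(1))), Rational(1, 2)) = Pow(Add(Add(-33, Mul(-1, 196)), Mul(Mul(24, -7), 1)), Rational(1, 2)) = Pow(Add(Add(-33, -196), Mul(-168, 1)), Rational(1, 2)) = Pow(Add(-229, -168), Rational(1, 2)) = Pow(-397, Rational(1, 2)) = Mul(I, Pow(397, Rational(1, 2)))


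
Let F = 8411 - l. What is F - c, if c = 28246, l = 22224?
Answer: -42059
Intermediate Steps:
F = -13813 (F = 8411 - 1*22224 = 8411 - 22224 = -13813)
F - c = -13813 - 1*28246 = -13813 - 28246 = -42059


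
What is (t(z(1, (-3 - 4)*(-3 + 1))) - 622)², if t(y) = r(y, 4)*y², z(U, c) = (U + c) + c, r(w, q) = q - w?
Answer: 468592609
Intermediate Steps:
z(U, c) = U + 2*c
t(y) = y²*(4 - y) (t(y) = (4 - y)*y² = y²*(4 - y))
(t(z(1, (-3 - 4)*(-3 + 1))) - 622)² = ((1 + 2*((-3 - 4)*(-3 + 1)))²*(4 - (1 + 2*((-3 - 4)*(-3 + 1)))) - 622)² = ((1 + 2*(-7*(-2)))²*(4 - (1 + 2*(-7*(-2)))) - 622)² = ((1 + 2*14)²*(4 - (1 + 2*14)) - 622)² = ((1 + 28)²*(4 - (1 + 28)) - 622)² = (29²*(4 - 1*29) - 622)² = (841*(4 - 29) - 622)² = (841*(-25) - 622)² = (-21025 - 622)² = (-21647)² = 468592609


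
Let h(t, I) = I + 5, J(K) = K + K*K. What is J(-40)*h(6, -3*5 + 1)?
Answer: -14040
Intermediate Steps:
J(K) = K + K²
h(t, I) = 5 + I
J(-40)*h(6, -3*5 + 1) = (-40*(1 - 40))*(5 + (-3*5 + 1)) = (-40*(-39))*(5 + (-15 + 1)) = 1560*(5 - 14) = 1560*(-9) = -14040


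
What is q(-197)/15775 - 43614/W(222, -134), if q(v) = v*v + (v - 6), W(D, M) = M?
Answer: 346592027/1056925 ≈ 327.92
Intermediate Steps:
q(v) = -6 + v + v² (q(v) = v² + (-6 + v) = -6 + v + v²)
q(-197)/15775 - 43614/W(222, -134) = (-6 - 197 + (-197)²)/15775 - 43614/(-134) = (-6 - 197 + 38809)*(1/15775) - 43614*(-1/134) = 38606*(1/15775) + 21807/67 = 38606/15775 + 21807/67 = 346592027/1056925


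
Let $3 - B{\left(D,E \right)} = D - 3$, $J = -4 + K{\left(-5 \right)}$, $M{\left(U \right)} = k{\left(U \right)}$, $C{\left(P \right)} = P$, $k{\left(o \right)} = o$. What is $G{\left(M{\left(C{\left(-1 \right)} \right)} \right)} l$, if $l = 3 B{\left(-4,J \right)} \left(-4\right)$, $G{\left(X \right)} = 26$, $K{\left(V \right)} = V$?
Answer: $-3120$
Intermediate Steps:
$M{\left(U \right)} = U$
$J = -9$ ($J = -4 - 5 = -9$)
$B{\left(D,E \right)} = 6 - D$ ($B{\left(D,E \right)} = 3 - \left(D - 3\right) = 3 - \left(-3 + D\right) = 6 - D$)
$l = -120$ ($l = 3 \left(6 - -4\right) \left(-4\right) = 3 \left(6 + 4\right) \left(-4\right) = 3 \cdot 10 \left(-4\right) = 30 \left(-4\right) = -120$)
$G{\left(M{\left(C{\left(-1 \right)} \right)} \right)} l = 26 \left(-120\right) = -3120$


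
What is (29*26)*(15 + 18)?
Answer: 24882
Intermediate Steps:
(29*26)*(15 + 18) = 754*33 = 24882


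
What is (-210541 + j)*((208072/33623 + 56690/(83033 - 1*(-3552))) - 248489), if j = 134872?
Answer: 10947685692320235969/582249491 ≈ 1.8802e+10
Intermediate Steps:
(-210541 + j)*((208072/33623 + 56690/(83033 - 1*(-3552))) - 248489) = (-210541 + 134872)*((208072/33623 + 56690/(83033 - 1*(-3552))) - 248489) = -75669*((208072*(1/33623) + 56690/(83033 + 3552)) - 248489) = -75669*((208072/33623 + 56690/86585) - 248489) = -75669*((208072/33623 + 56690*(1/86585)) - 248489) = -75669*((208072/33623 + 11338/17317) - 248489) = -75669*(3984400398/582249491 - 248489) = -75669*(-144678609368701/582249491) = 10947685692320235969/582249491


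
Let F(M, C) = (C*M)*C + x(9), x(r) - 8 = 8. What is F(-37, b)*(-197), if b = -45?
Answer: 14757073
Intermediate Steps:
x(r) = 16 (x(r) = 8 + 8 = 16)
F(M, C) = 16 + M*C² (F(M, C) = (C*M)*C + 16 = M*C² + 16 = 16 + M*C²)
F(-37, b)*(-197) = (16 - 37*(-45)²)*(-197) = (16 - 37*2025)*(-197) = (16 - 74925)*(-197) = -74909*(-197) = 14757073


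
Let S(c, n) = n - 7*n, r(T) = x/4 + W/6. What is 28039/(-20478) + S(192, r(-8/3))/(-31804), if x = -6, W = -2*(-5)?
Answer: -445865939/325641156 ≈ -1.3692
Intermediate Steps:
W = 10
r(T) = 1/6 (r(T) = -6/4 + 10/6 = -6*1/4 + 10*(1/6) = -3/2 + 5/3 = 1/6)
S(c, n) = -6*n
28039/(-20478) + S(192, r(-8/3))/(-31804) = 28039/(-20478) - 6*1/6/(-31804) = 28039*(-1/20478) - 1*(-1/31804) = -28039/20478 + 1/31804 = -445865939/325641156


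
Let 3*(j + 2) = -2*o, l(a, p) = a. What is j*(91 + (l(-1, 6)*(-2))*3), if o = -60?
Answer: 3686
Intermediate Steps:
j = 38 (j = -2 + (-2*(-60))/3 = -2 + (⅓)*120 = -2 + 40 = 38)
j*(91 + (l(-1, 6)*(-2))*3) = 38*(91 - 1*(-2)*3) = 38*(91 + 2*3) = 38*(91 + 6) = 38*97 = 3686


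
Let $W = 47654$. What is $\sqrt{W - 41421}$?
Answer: $\sqrt{6233} \approx 78.949$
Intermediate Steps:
$\sqrt{W - 41421} = \sqrt{47654 - 41421} = \sqrt{6233}$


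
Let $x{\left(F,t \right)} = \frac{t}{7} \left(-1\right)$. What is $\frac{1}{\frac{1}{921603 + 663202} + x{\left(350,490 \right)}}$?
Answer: $- \frac{1584805}{110936349} \approx -0.014286$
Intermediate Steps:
$x{\left(F,t \right)} = - \frac{t}{7}$ ($x{\left(F,t \right)} = t \frac{1}{7} \left(-1\right) = \frac{t}{7} \left(-1\right) = - \frac{t}{7}$)
$\frac{1}{\frac{1}{921603 + 663202} + x{\left(350,490 \right)}} = \frac{1}{\frac{1}{921603 + 663202} - 70} = \frac{1}{\frac{1}{1584805} - 70} = \frac{1}{- \frac{110936349}{1584805}} = - \frac{1584805}{110936349}$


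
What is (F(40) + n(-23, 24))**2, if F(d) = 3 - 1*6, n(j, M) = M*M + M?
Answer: 356409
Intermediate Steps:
n(j, M) = M + M**2 (n(j, M) = M**2 + M = M + M**2)
F(d) = -3 (F(d) = 3 - 6 = -3)
(F(40) + n(-23, 24))**2 = (-3 + 24*(1 + 24))**2 = (-3 + 24*25)**2 = (-3 + 600)**2 = 597**2 = 356409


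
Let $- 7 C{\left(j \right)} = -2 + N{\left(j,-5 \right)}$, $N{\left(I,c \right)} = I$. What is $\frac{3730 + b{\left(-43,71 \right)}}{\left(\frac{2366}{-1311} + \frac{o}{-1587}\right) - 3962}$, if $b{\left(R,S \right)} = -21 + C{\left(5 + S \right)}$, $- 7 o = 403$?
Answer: $- \frac{260210339}{278878857} \approx -0.93306$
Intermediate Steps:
$o = - \frac{403}{7}$ ($o = \left(- \frac{1}{7}\right) 403 = - \frac{403}{7} \approx -57.571$)
$C{\left(j \right)} = \frac{2}{7} - \frac{j}{7}$ ($C{\left(j \right)} = - \frac{-2 + j}{7} = \frac{2}{7} - \frac{j}{7}$)
$b{\left(R,S \right)} = - \frac{150}{7} - \frac{S}{7}$ ($b{\left(R,S \right)} = -21 - \left(- \frac{2}{7} + \frac{5 + S}{7}\right) = -21 + \left(\frac{2}{7} - \left(\frac{5}{7} + \frac{S}{7}\right)\right) = -21 - \left(\frac{3}{7} + \frac{S}{7}\right) = - \frac{150}{7} - \frac{S}{7}$)
$\frac{3730 + b{\left(-43,71 \right)}}{\left(\frac{2366}{-1311} + \frac{o}{-1587}\right) - 3962} = \frac{3730 - \frac{221}{7}}{\left(\frac{2366}{-1311} - \frac{403}{7 \left(-1587\right)}\right) - 3962} = \frac{3730 - \frac{221}{7}}{\left(2366 \left(- \frac{1}{1311}\right) - - \frac{403}{11109}\right) - 3962} = \frac{3730 - \frac{221}{7}}{\left(- \frac{2366}{1311} + \frac{403}{11109}\right) - 3962} = \frac{25889}{7 \left(- \frac{124423}{70357} - 3962\right)} = \frac{25889}{7 \left(- \frac{278878857}{70357}\right)} = \frac{25889}{7} \left(- \frac{70357}{278878857}\right) = - \frac{260210339}{278878857}$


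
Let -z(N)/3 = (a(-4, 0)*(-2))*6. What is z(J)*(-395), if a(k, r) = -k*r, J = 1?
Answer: 0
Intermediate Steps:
a(k, r) = -k*r
z(N) = 0 (z(N) = -3*-1*(-4)*0*(-2)*6 = -3*0*(-2)*6 = -0*6 = -3*0 = 0)
z(J)*(-395) = 0*(-395) = 0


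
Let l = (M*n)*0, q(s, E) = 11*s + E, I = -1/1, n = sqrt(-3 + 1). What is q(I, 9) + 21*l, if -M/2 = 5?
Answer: -2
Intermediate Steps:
M = -10 (M = -2*5 = -10)
n = I*sqrt(2) (n = sqrt(-2) = I*sqrt(2) ≈ 1.4142*I)
I = -1 (I = -1*1 = -1)
q(s, E) = E + 11*s
l = 0 (l = -10*I*sqrt(2)*0 = 0)
q(I, 9) + 21*l = (9 + 11*(-1)) + 21*0 = (9 - 11) + 0 = -2 + 0 = -2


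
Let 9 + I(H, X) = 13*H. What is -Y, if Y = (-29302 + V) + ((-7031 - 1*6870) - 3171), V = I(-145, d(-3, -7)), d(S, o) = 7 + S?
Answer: 48268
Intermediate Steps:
I(H, X) = -9 + 13*H
V = -1894 (V = -9 + 13*(-145) = -9 - 1885 = -1894)
Y = -48268 (Y = (-29302 - 1894) + ((-7031 - 1*6870) - 3171) = -31196 + ((-7031 - 6870) - 3171) = -31196 + (-13901 - 3171) = -31196 - 17072 = -48268)
-Y = -1*(-48268) = 48268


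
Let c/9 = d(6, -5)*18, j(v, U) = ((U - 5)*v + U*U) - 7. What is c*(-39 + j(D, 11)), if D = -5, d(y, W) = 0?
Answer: 0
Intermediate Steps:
j(v, U) = -7 + U² + v*(-5 + U) (j(v, U) = ((-5 + U)*v + U²) - 7 = (v*(-5 + U) + U²) - 7 = (U² + v*(-5 + U)) - 7 = -7 + U² + v*(-5 + U))
c = 0 (c = 9*(0*18) = 9*0 = 0)
c*(-39 + j(D, 11)) = 0*(-39 + (-7 + 11² - 5*(-5) + 11*(-5))) = 0*(-39 + (-7 + 121 + 25 - 55)) = 0*(-39 + 84) = 0*45 = 0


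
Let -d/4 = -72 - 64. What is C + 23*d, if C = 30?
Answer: 12542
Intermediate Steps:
d = 544 (d = -4*(-72 - 64) = -4*(-136) = 544)
C + 23*d = 30 + 23*544 = 30 + 12512 = 12542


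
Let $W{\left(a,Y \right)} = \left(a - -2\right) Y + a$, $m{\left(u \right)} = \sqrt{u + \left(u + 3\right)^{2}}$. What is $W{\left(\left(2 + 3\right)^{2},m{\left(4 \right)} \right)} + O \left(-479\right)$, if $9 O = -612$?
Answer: $32597 + 27 \sqrt{53} \approx 32794.0$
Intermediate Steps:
$O = -68$ ($O = \frac{1}{9} \left(-612\right) = -68$)
$m{\left(u \right)} = \sqrt{u + \left(3 + u\right)^{2}}$
$W{\left(a,Y \right)} = a + Y \left(2 + a\right)$ ($W{\left(a,Y \right)} = \left(a + 2\right) Y + a = \left(2 + a\right) Y + a = Y \left(2 + a\right) + a = a + Y \left(2 + a\right)$)
$W{\left(\left(2 + 3\right)^{2},m{\left(4 \right)} \right)} + O \left(-479\right) = \left(\left(2 + 3\right)^{2} + 2 \sqrt{4 + \left(3 + 4\right)^{2}} + \sqrt{4 + \left(3 + 4\right)^{2}} \left(2 + 3\right)^{2}\right) - -32572 = \left(5^{2} + 2 \sqrt{4 + 7^{2}} + \sqrt{4 + 7^{2}} \cdot 5^{2}\right) + 32572 = \left(25 + 2 \sqrt{4 + 49} + \sqrt{4 + 49} \cdot 25\right) + 32572 = \left(25 + 2 \sqrt{53} + \sqrt{53} \cdot 25\right) + 32572 = \left(25 + 2 \sqrt{53} + 25 \sqrt{53}\right) + 32572 = \left(25 + 27 \sqrt{53}\right) + 32572 = 32597 + 27 \sqrt{53}$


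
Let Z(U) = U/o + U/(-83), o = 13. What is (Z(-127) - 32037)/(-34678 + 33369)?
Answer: 34576813/1412411 ≈ 24.481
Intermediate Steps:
Z(U) = 70*U/1079 (Z(U) = U/13 + U/(-83) = U*(1/13) + U*(-1/83) = U/13 - U/83 = 70*U/1079)
(Z(-127) - 32037)/(-34678 + 33369) = ((70/1079)*(-127) - 32037)/(-34678 + 33369) = (-8890/1079 - 32037)/(-1309) = -34576813/1079*(-1/1309) = 34576813/1412411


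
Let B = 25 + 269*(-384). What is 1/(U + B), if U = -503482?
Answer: -1/606753 ≈ -1.6481e-6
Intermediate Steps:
B = -103271 (B = 25 - 103296 = -103271)
1/(U + B) = 1/(-503482 - 103271) = 1/(-606753) = -1/606753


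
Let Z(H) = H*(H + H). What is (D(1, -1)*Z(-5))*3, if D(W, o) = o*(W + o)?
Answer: 0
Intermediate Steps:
Z(H) = 2*H² (Z(H) = H*(2*H) = 2*H²)
(D(1, -1)*Z(-5))*3 = ((-(1 - 1))*(2*(-5)²))*3 = ((-1*0)*(2*25))*3 = (0*50)*3 = 0*3 = 0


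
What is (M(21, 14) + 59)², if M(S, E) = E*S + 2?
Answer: 126025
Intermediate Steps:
M(S, E) = 2 + E*S
(M(21, 14) + 59)² = ((2 + 14*21) + 59)² = ((2 + 294) + 59)² = (296 + 59)² = 355² = 126025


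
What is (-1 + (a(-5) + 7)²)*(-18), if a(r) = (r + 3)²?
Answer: -2160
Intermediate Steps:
a(r) = (3 + r)²
(-1 + (a(-5) + 7)²)*(-18) = (-1 + ((3 - 5)² + 7)²)*(-18) = (-1 + ((-2)² + 7)²)*(-18) = (-1 + (4 + 7)²)*(-18) = (-1 + 11²)*(-18) = (-1 + 121)*(-18) = 120*(-18) = -2160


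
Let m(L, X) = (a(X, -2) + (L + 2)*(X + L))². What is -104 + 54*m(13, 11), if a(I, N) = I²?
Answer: 12493390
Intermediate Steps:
m(L, X) = (X² + (2 + L)*(L + X))² (m(L, X) = (X² + (L + 2)*(X + L))² = (X² + (2 + L)*(L + X))²)
-104 + 54*m(13, 11) = -104 + 54*(13² + 11² + 2*13 + 2*11 + 13*11)² = -104 + 54*(169 + 121 + 26 + 22 + 143)² = -104 + 54*481² = -104 + 54*231361 = -104 + 12493494 = 12493390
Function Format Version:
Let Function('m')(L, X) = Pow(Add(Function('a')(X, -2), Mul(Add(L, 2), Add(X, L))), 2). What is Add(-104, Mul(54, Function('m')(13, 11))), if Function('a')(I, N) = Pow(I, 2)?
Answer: 12493390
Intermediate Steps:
Function('m')(L, X) = Pow(Add(Pow(X, 2), Mul(Add(2, L), Add(L, X))), 2) (Function('m')(L, X) = Pow(Add(Pow(X, 2), Mul(Add(L, 2), Add(X, L))), 2) = Pow(Add(Pow(X, 2), Mul(Add(2, L), Add(L, X))), 2))
Add(-104, Mul(54, Function('m')(13, 11))) = Add(-104, Mul(54, Pow(Add(Pow(13, 2), Pow(11, 2), Mul(2, 13), Mul(2, 11), Mul(13, 11)), 2))) = Add(-104, Mul(54, Pow(Add(169, 121, 26, 22, 143), 2))) = Add(-104, Mul(54, Pow(481, 2))) = Add(-104, Mul(54, 231361)) = Add(-104, 12493494) = 12493390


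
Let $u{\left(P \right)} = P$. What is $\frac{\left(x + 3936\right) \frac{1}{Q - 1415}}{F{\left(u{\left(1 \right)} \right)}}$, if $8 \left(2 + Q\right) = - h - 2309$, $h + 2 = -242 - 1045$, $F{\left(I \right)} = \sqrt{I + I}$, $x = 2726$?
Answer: $- \frac{6662 \sqrt{2}}{3089} \approx -3.05$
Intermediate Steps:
$F{\left(I \right)} = \sqrt{2} \sqrt{I}$ ($F{\left(I \right)} = \sqrt{2 I} = \sqrt{2} \sqrt{I}$)
$h = -1289$ ($h = -2 - 1287 = -1289$)
$Q = - \frac{259}{2}$ ($Q = -2 + \frac{\left(-1\right) \left(-1289\right) - 2309}{8} = -2 + \frac{1289 - 2309}{8} = -2 + \frac{1}{8} \left(-1020\right) = -2 - \frac{255}{2} = - \frac{259}{2} \approx -129.5$)
$\frac{\left(x + 3936\right) \frac{1}{Q - 1415}}{F{\left(u{\left(1 \right)} \right)}} = \frac{\left(2726 + 3936\right) \frac{1}{- \frac{259}{2} - 1415}}{\sqrt{2} \sqrt{1}} = \frac{6662 \frac{1}{- \frac{3089}{2}}}{\sqrt{2} \cdot 1} = \frac{6662 \left(- \frac{2}{3089}\right)}{\sqrt{2}} = - \frac{13324 \frac{\sqrt{2}}{2}}{3089} = - \frac{6662 \sqrt{2}}{3089}$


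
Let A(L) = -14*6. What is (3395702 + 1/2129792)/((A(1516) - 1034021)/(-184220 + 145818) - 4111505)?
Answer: -3967551430156171/4803866977423168 ≈ -0.82591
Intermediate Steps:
A(L) = -84
(3395702 + 1/2129792)/((A(1516) - 1034021)/(-184220 + 145818) - 4111505) = (3395702 + 1/2129792)/((-84 - 1034021)/(-184220 + 145818) - 4111505) = (3395702 + 1/2129792)/(-1034105/(-38402) - 4111505) = 7232138953985/(2129792*(-1034105*(-1/38402) - 4111505)) = 7232138953985/(2129792*(1034105/38402 - 4111505)) = 7232138953985/(2129792*(-157888980905/38402)) = (7232138953985/2129792)*(-38402/157888980905) = -3967551430156171/4803866977423168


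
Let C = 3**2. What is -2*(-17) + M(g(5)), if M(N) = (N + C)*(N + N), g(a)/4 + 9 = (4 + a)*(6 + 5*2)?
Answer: 592954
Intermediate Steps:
C = 9
g(a) = 220 + 64*a (g(a) = -36 + 4*((4 + a)*(6 + 5*2)) = -36 + 4*((4 + a)*(6 + 10)) = -36 + 4*((4 + a)*16) = -36 + 4*(64 + 16*a) = -36 + (256 + 64*a) = 220 + 64*a)
M(N) = 2*N*(9 + N) (M(N) = (N + 9)*(N + N) = (9 + N)*(2*N) = 2*N*(9 + N))
-2*(-17) + M(g(5)) = -2*(-17) + 2*(220 + 64*5)*(9 + (220 + 64*5)) = 34 + 2*(220 + 320)*(9 + (220 + 320)) = 34 + 2*540*(9 + 540) = 34 + 2*540*549 = 34 + 592920 = 592954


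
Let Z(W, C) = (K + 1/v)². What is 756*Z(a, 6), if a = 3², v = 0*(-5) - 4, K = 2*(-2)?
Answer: 54621/4 ≈ 13655.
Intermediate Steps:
K = -4
v = -4 (v = 0 - 4 = -4)
a = 9
Z(W, C) = 289/16 (Z(W, C) = (-4 + 1/(-4))² = (-4 - ¼)² = (-17/4)² = 289/16)
756*Z(a, 6) = 756*(289/16) = 54621/4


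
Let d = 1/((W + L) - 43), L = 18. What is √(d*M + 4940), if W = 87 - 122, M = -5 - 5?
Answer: √177846/6 ≈ 70.286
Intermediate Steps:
M = -10
W = -35
d = -1/60 (d = 1/((-35 + 18) - 43) = 1/(-17 - 43) = 1/(-60) = -1/60 ≈ -0.016667)
√(d*M + 4940) = √(-1/60*(-10) + 4940) = √(⅙ + 4940) = √(29641/6) = √177846/6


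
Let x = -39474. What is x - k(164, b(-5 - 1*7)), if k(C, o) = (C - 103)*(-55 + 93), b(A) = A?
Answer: -41792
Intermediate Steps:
k(C, o) = -3914 + 38*C (k(C, o) = (-103 + C)*38 = -3914 + 38*C)
x - k(164, b(-5 - 1*7)) = -39474 - (-3914 + 38*164) = -39474 - (-3914 + 6232) = -39474 - 1*2318 = -39474 - 2318 = -41792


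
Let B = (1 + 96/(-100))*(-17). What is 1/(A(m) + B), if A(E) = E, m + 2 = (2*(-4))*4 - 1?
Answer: -25/892 ≈ -0.028027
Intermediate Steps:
m = -35 (m = -2 + ((2*(-4))*4 - 1) = -2 + (-8*4 - 1) = -2 + (-32 - 1) = -2 - 33 = -35)
B = -17/25 (B = (1 + 96*(-1/100))*(-17) = (1 - 24/25)*(-17) = (1/25)*(-17) = -17/25 ≈ -0.68000)
1/(A(m) + B) = 1/(-35 - 17/25) = 1/(-892/25) = -25/892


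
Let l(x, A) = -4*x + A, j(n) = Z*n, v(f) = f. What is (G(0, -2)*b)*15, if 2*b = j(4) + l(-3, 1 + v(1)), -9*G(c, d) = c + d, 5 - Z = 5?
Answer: 70/3 ≈ 23.333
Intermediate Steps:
Z = 0 (Z = 5 - 1*5 = 5 - 5 = 0)
j(n) = 0 (j(n) = 0*n = 0)
l(x, A) = A - 4*x
G(c, d) = -c/9 - d/9 (G(c, d) = -(c + d)/9 = -c/9 - d/9)
b = 7 (b = (0 + ((1 + 1) - 4*(-3)))/2 = (0 + (2 + 12))/2 = (0 + 14)/2 = (1/2)*14 = 7)
(G(0, -2)*b)*15 = ((-1/9*0 - 1/9*(-2))*7)*15 = ((0 + 2/9)*7)*15 = ((2/9)*7)*15 = (14/9)*15 = 70/3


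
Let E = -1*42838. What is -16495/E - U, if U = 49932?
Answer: -2138970521/42838 ≈ -49932.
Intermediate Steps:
E = -42838
-16495/E - U = -16495/(-42838) - 1*49932 = -16495*(-1/42838) - 49932 = 16495/42838 - 49932 = -2138970521/42838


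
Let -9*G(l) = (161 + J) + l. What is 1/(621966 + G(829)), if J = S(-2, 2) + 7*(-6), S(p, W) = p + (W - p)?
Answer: 9/5596744 ≈ 1.6081e-6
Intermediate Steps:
S(p, W) = W
J = -40 (J = 2 + 7*(-6) = 2 - 42 = -40)
G(l) = -121/9 - l/9 (G(l) = -((161 - 40) + l)/9 = -(121 + l)/9 = -121/9 - l/9)
1/(621966 + G(829)) = 1/(621966 + (-121/9 - 1/9*829)) = 1/(621966 + (-121/9 - 829/9)) = 1/(621966 - 950/9) = 1/(5596744/9) = 9/5596744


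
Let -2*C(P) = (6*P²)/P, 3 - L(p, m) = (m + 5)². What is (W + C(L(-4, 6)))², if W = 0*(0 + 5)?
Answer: 125316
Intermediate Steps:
L(p, m) = 3 - (5 + m)² (L(p, m) = 3 - (m + 5)² = 3 - (5 + m)²)
C(P) = -3*P (C(P) = -6*P²/(2*P) = -3*P)
W = 0 (W = 0*5 = 0)
(W + C(L(-4, 6)))² = (0 - 3*(3 - (5 + 6)²))² = (0 - 3*(3 - 1*11²))² = (0 - 3*(3 - 1*121))² = (0 - 3*(3 - 121))² = (0 - 3*(-118))² = (0 + 354)² = 354² = 125316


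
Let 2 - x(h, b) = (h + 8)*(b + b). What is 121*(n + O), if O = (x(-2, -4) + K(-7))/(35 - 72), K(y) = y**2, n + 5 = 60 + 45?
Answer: 435721/37 ≈ 11776.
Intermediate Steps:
n = 100 (n = -5 + (60 + 45) = -5 + 105 = 100)
x(h, b) = 2 - 2*b*(8 + h) (x(h, b) = 2 - (h + 8)*(b + b) = 2 - (8 + h)*2*b = 2 - 2*b*(8 + h))
O = -99/37 (O = ((2 - 16*(-4) - 2*(-4)*(-2)) + (-7)**2)/(35 - 72) = ((2 + 64 - 16) + 49)/(-37) = (50 + 49)*(-1/37) = 99*(-1/37) = -99/37 ≈ -2.6757)
121*(n + O) = 121*(100 - 99/37) = 121*(3601/37) = 435721/37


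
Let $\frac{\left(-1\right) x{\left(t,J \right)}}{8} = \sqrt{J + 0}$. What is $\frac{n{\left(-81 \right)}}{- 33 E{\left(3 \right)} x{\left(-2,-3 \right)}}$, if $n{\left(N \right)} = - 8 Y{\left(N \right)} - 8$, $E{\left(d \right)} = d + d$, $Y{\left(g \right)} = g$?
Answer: $- \frac{40 i \sqrt{3}}{297} \approx - 0.23327 i$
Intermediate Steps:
$x{\left(t,J \right)} = - 8 \sqrt{J}$ ($x{\left(t,J \right)} = - 8 \sqrt{J + 0} = - 8 \sqrt{J}$)
$E{\left(d \right)} = 2 d$
$n{\left(N \right)} = -8 - 8 N$ ($n{\left(N \right)} = - 8 N - 8 = -8 - 8 N$)
$\frac{n{\left(-81 \right)}}{- 33 E{\left(3 \right)} x{\left(-2,-3 \right)}} = \frac{-8 - -648}{- 33 \cdot 2 \cdot 3 \left(- 8 \sqrt{-3}\right)} = \frac{-8 + 648}{\left(-33\right) 6 \left(- 8 i \sqrt{3}\right)} = \frac{640}{\left(-198\right) \left(- 8 i \sqrt{3}\right)} = \frac{640}{1584 i \sqrt{3}} = 640 \left(- \frac{i \sqrt{3}}{4752}\right) = - \frac{40 i \sqrt{3}}{297}$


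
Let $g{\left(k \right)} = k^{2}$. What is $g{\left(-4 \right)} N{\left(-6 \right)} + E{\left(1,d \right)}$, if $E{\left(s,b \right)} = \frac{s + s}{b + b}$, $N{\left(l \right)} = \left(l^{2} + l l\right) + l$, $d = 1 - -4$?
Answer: $\frac{5281}{5} \approx 1056.2$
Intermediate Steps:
$d = 5$ ($d = 1 + 4 = 5$)
$N{\left(l \right)} = l + 2 l^{2}$ ($N{\left(l \right)} = \left(l^{2} + l^{2}\right) + l = 2 l^{2} + l = l + 2 l^{2}$)
$E{\left(s,b \right)} = \frac{s}{b}$ ($E{\left(s,b \right)} = \frac{2 s}{2 b} = 2 s \frac{1}{2 b} = \frac{s}{b}$)
$g{\left(-4 \right)} N{\left(-6 \right)} + E{\left(1,d \right)} = \left(-4\right)^{2} \left(- 6 \left(1 + 2 \left(-6\right)\right)\right) + 1 \cdot \frac{1}{5} = 16 \left(- 6 \left(1 - 12\right)\right) + 1 \cdot \frac{1}{5} = 16 \left(\left(-6\right) \left(-11\right)\right) + \frac{1}{5} = 16 \cdot 66 + \frac{1}{5} = 1056 + \frac{1}{5} = \frac{5281}{5}$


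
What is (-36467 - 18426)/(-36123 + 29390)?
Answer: 54893/6733 ≈ 8.1528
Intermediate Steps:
(-36467 - 18426)/(-36123 + 29390) = -54893/(-6733) = -54893*(-1/6733) = 54893/6733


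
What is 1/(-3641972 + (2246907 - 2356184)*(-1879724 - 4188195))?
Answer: 1/663080342591 ≈ 1.5081e-12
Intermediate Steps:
1/(-3641972 + (2246907 - 2356184)*(-1879724 - 4188195)) = 1/(-3641972 - 109277*(-6067919)) = 1/(-3641972 + 663083984563) = 1/663080342591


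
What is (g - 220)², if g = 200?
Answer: 400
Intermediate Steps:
(g - 220)² = (200 - 220)² = (-20)² = 400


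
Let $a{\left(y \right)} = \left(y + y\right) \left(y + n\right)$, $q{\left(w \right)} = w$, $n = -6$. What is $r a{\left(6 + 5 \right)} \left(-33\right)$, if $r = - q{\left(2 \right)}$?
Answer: $7260$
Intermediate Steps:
$a{\left(y \right)} = 2 y \left(-6 + y\right)$ ($a{\left(y \right)} = \left(y + y\right) \left(y - 6\right) = 2 y \left(-6 + y\right)$)
$r = -2$ ($r = \left(-1\right) 2 = -2$)
$r a{\left(6 + 5 \right)} \left(-33\right) = - 2 \cdot 2 \left(6 + 5\right) \left(-6 + \left(6 + 5\right)\right) \left(-33\right) = - 2 \cdot 2 \cdot 11 \left(-6 + 11\right) \left(-33\right) = - 2 \cdot 2 \cdot 11 \cdot 5 \left(-33\right) = \left(-2\right) 110 \left(-33\right) = \left(-220\right) \left(-33\right) = 7260$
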